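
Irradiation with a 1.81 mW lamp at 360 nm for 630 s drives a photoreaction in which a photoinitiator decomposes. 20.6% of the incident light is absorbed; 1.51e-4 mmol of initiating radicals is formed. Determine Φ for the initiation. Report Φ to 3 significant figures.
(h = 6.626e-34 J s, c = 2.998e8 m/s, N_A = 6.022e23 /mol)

Product: 1.51e-4 mmol = 1.51e-7 mol.
Photon energy at 360 nm: hc/λ = (6.626e-34)(2.998e8)/(360e-9) = 5.518e-19 J.
Energy delivered: (1.81 mW)(630 s) = 1.140 J.
Photons incident: 1.140 / 5.518e-19 = 2.066e18, i.e. 2.066e18/6.022e23 = 3.431e-6 mol.
Photons absorbed: 0.206 × 3.431e-6 = 7.068e-7 mol.
Φ = 1.51e-7 mol / 7.068e-7 mol photons = 0.214.

Φ = 0.214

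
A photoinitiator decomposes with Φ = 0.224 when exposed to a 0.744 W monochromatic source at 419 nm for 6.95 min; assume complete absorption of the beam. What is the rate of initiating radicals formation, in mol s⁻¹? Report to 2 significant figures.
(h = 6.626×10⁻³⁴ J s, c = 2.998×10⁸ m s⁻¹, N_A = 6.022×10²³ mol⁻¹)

Photon energy at 419 nm: hc/λ = (6.626×10⁻³⁴)(2.998×10⁸)/(419×10⁻⁹) = 4.741×10⁻¹⁹ J.
Energy delivered: (0.744 W)(417 s) = 310.2 J.
Photons incident: 310.2 / 4.741×10⁻¹⁹ = 6.543×10²⁰, i.e. 6.543×10²⁰/6.022×10²³ = 0.001087 mol.
Product formed: 0.224 × 0.001087 = 2.435×10⁻⁴ mol.
Rate: 2.435×10⁻⁴ / 417 s = 5.8×10⁻⁷ mol s⁻¹.

5.8×10⁻⁷ mol s⁻¹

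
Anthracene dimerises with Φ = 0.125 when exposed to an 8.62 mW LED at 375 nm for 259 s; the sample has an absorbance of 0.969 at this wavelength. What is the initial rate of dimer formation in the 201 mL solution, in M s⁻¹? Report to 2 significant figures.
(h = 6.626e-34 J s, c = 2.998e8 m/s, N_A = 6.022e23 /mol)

Photon energy at 375 nm: hc/λ = (6.626e-34)(2.998e8)/(375e-9) = 5.297e-19 J.
Energy delivered: (8.62 mW)(259 s) = 2.233 J.
Photons incident: 2.233 / 5.297e-19 = 4.216e18, i.e. 4.216e18/6.022e23 = 7.001e-6 mol.
Fraction absorbed: 1 − 10^(−0.969) = 0.8926.
Photons absorbed: 0.8926 × 7.001e-6 = 6.249e-6 mol.
Product formed: 0.125 × 6.249e-6 = 7.811e-7 mol.
Rate: 7.811e-7 mol / (259 s × 0.201 L) = 1.5e-8 M s⁻¹.

1.5e-8 M s⁻¹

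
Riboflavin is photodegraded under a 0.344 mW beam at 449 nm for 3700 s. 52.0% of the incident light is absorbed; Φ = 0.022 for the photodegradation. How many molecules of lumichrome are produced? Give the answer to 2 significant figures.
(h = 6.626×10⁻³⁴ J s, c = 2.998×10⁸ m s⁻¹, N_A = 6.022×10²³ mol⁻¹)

Photon energy at 449 nm: hc/λ = (6.626×10⁻³⁴)(2.998×10⁸)/(449×10⁻⁹) = 4.424×10⁻¹⁹ J.
Energy delivered: (0.344 mW)(3700 s) = 1.273 J.
Photons incident: 1.273 / 4.424×10⁻¹⁹ = 2.877×10¹⁸, i.e. 2.877×10¹⁸/6.022×10²³ = 4.777×10⁻⁶ mol.
Photons absorbed: 0.520 × 4.777×10⁻⁶ = 2.484×10⁻⁶ mol.
Product: Φ × n_abs = 0.022 × 2.484×10⁻⁶ = 5.465×10⁻⁸ mol.
As a count: 5.465×10⁻⁸ × 6.022×10²³ = 3.3×10¹⁶.

3.3×10¹⁶ molecules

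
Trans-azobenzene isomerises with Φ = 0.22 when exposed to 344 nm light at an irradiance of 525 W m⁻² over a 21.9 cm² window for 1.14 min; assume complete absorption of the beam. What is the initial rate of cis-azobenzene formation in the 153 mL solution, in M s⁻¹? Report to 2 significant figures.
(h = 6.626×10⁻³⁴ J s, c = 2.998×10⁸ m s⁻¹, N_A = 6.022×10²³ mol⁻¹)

Photon energy at 344 nm: hc/λ = (6.626×10⁻³⁴)(2.998×10⁸)/(344×10⁻⁹) = 5.775×10⁻¹⁹ J.
Energy delivered: (525 W m⁻²)(21.9×10⁻⁴ m²)(68.4 s) = 78.64 J.
Photons incident: 78.64 / 5.775×10⁻¹⁹ = 1.362×10²⁰, i.e. 1.362×10²⁰/6.022×10²³ = 2.262×10⁻⁴ mol.
Product formed: 0.22 × 2.262×10⁻⁴ = 4.976×10⁻⁵ mol.
Rate: 4.976×10⁻⁵ mol / (68.4 s × 0.153 L) = 4.8×10⁻⁶ M s⁻¹.

4.8×10⁻⁶ M s⁻¹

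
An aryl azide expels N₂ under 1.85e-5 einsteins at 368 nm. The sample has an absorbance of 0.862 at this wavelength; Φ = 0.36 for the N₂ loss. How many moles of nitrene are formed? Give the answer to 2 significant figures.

Fraction absorbed: 1 − 10^(−0.862) = 0.8626.
Photons absorbed: 0.8626 × 1.85e-5 = 1.596e-5 mol.
Product: Φ × n_abs = 0.36 × 1.596e-5 = 5.746e-6 mol.

5.7e-6 mol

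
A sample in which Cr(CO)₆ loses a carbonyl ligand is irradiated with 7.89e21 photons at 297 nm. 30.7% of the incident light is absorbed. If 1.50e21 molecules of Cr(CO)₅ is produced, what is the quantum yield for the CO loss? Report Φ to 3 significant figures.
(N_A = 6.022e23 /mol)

Φ = 0.619

Product: 1.50e21 / 6.022e23 = 0.002491 mol.
Moles of photons: 7.89e21 / 6.022e23 = 0.01310 mol.
Photons absorbed: 0.307 × 0.01310 = 0.004022 mol.
Φ = 0.002491 mol / 0.004022 mol photons = 0.619.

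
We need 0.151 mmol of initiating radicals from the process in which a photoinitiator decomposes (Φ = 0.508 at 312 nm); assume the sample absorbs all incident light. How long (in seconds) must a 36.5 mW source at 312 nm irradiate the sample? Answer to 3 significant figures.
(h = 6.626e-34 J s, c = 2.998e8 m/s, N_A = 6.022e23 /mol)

Product: 0.151 mmol = 1.51e-4 mol.
Photons that must be absorbed: 1.51e-4 / 0.508 = 2.972e-4 mol.
Photon energy: hc/λ = 6.367e-19 J; per mole, 3.834e5 J mol⁻¹.
Energy required: 2.972e-4 × 3.834e5 = 113.9 J.
Time: 113.9 J / 0.0365 W = 3120 s.

t ≈ 3120 s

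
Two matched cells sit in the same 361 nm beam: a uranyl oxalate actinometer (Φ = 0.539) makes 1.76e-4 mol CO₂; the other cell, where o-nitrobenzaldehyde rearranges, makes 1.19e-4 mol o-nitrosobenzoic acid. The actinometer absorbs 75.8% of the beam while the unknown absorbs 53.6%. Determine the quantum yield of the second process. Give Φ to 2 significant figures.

Photons absorbed by the actinometer: 1.76e-4 / 0.539 = 3.265e-4 mol.
Incident flux: 3.265e-4 / 0.758 = 4.307e-4 einstein.
Absorbed by unknown: 0.536 × 4.307e-4 = 2.309e-4 mol.
Φ(unknown) = 1.19e-4 / 2.309e-4 = 0.52.

Φ = 0.52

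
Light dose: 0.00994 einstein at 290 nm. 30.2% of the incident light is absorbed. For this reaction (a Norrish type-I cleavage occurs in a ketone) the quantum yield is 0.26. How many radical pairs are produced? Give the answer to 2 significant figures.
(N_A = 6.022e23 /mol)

4.7e20 radical pairs

Photons absorbed: 0.302 × 0.00994 = 0.003002 mol.
Product: Φ × n_abs = 0.26 × 0.003002 = 7.805e-4 mol.
As a count: 7.805e-4 × 6.022e23 = 4.7e20.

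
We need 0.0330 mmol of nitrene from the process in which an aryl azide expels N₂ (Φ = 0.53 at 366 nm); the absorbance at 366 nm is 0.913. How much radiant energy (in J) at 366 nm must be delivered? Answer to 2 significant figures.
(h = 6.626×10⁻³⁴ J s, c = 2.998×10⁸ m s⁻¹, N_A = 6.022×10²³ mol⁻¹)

Product: 0.0330 mmol = 3.30×10⁻⁵ mol.
Photons that must be absorbed: 3.30×10⁻⁵ / 0.53 = 6.226×10⁻⁵ mol.
Fraction absorbed: 1 − 10^(−0.913) = 0.8778.
Incident photons needed: 6.226×10⁻⁵ / 0.8778 = 7.093×10⁻⁵ mol.
Photon energy: hc/λ = 5.428×10⁻¹⁹ J; per mole, 3.269×10⁵ J mol⁻¹.
Energy required: 7.093×10⁻⁵ × 3.269×10⁵ = 23 J.

23 J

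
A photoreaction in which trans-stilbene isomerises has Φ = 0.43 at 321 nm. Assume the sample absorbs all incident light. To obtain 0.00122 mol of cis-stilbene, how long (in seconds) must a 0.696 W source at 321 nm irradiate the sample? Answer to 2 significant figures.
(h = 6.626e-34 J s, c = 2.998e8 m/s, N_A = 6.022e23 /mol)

t ≈ 1500 s

Photons that must be absorbed: 0.00122 / 0.43 = 0.002837 mol.
Photon energy: hc/λ = 6.188e-19 J; per mole, 3.726e5 J mol⁻¹.
Energy required: 0.002837 × 3.726e5 = 1057 J.
Time: 1057 J / 0.696 W = 1500 s.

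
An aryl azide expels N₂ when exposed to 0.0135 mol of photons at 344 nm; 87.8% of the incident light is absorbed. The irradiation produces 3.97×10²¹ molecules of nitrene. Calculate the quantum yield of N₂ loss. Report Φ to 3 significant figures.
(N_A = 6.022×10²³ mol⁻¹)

Product: 3.97×10²¹ / 6.022×10²³ = 0.006592 mol.
Photons absorbed: 0.878 × 0.0135 = 0.01185 mol.
Φ = 0.006592 mol / 0.01185 mol photons = 0.556.

Φ = 0.556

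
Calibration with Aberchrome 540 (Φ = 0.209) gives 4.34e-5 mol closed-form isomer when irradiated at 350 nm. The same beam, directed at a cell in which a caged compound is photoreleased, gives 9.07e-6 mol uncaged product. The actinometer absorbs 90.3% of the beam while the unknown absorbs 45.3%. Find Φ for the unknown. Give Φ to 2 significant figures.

Photons absorbed by the actinometer: 4.34e-5 / 0.209 = 2.077e-4 mol.
Incident flux: 2.077e-4 / 0.903 = 2.300e-4 einstein.
Absorbed by unknown: 0.453 × 2.300e-4 = 1.042e-4 mol.
Φ(unknown) = 9.07e-6 / 1.042e-4 = 0.087.

Φ = 0.087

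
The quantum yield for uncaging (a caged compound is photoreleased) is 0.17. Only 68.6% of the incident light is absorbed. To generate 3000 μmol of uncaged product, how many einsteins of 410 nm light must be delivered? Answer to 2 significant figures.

0.026 einstein

Product: 3000 μmol = 0.00300 mol.
Photons that must be absorbed: 0.00300 / 0.17 = 0.01765 mol.
Incident photons needed: 0.01765 / 0.686 = 0.02573 mol.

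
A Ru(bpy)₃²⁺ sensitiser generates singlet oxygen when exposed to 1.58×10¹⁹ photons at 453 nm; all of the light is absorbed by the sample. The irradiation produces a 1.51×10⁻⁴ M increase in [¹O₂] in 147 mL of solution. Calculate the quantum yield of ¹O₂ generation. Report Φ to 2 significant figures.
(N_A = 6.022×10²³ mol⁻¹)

Product: (1.51×10⁻⁴ M)(0.147 L) = 2.220×10⁻⁵ mol.
Moles of photons: 1.58×10¹⁹ / 6.022×10²³ = 2.624×10⁻⁵ mol.
Φ = 2.220×10⁻⁵ mol / 2.624×10⁻⁵ mol photons = 0.85.

Φ = 0.85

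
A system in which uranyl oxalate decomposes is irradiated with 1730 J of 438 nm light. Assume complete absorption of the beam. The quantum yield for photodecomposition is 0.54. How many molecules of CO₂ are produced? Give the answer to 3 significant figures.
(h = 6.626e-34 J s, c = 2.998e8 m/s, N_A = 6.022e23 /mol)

Photon energy at 438 nm: hc/λ = (6.626e-34)(2.998e8)/(438e-9) = 4.535e-19 J.
Photons incident: 1730 / 4.535e-19 = 3.815e21, i.e. 3.815e21/6.022e23 = 0.006335 mol.
Product: Φ × n_abs = 0.54 × 0.006335 = 0.003421 mol.
As a count: 0.003421 × 6.022e23 = 2.06e21.

2.06e21 molecules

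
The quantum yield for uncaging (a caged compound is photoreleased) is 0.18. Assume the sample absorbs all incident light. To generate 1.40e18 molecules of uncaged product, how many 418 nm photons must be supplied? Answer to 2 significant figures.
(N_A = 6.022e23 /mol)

Product: 1.40e18 / 6.022e23 = 2.325e-6 mol.
Photons that must be absorbed: 2.325e-6 / 0.18 = 1.292e-5 mol.
Photon count: 1.292e-5 × 6.022e23 = 7.8e18.

7.8e18 photons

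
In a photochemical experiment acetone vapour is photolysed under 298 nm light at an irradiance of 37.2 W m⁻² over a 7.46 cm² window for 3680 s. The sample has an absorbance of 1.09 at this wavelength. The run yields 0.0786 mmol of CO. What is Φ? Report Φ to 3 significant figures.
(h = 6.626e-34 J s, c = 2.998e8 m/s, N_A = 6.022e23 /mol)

Φ = 0.336

Product: 0.0786 mmol = 7.86e-5 mol.
Photon energy at 298 nm: hc/λ = (6.626e-34)(2.998e8)/(298e-9) = 6.666e-19 J.
Energy delivered: (37.2 W m⁻²)(7.46e-4 m²)(3680 s) = 102.1 J.
Photons incident: 102.1 / 6.666e-19 = 1.532e20, i.e. 1.532e20/6.022e23 = 2.544e-4 mol.
Fraction absorbed: 1 − 10^(−1.09) = 0.9187.
Photons absorbed: 0.9187 × 2.544e-4 = 2.337e-4 mol.
Φ = 7.86e-5 mol / 2.337e-4 mol photons = 0.336.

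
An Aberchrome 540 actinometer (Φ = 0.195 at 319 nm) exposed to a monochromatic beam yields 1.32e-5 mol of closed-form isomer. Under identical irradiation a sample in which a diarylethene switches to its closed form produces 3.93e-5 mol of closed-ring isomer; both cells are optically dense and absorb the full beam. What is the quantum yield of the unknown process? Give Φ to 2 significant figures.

Φ = 0.58

Photons absorbed by the actinometer: 1.32e-5 / 0.195 = 6.769e-5 mol.
Φ(unknown) = 3.93e-5 / 6.769e-5 = 0.58.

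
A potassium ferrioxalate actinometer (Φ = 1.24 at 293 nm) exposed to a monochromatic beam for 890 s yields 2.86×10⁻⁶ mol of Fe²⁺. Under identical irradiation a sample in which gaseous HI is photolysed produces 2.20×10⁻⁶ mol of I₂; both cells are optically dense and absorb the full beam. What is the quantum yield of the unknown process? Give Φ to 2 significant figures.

Photons absorbed by the actinometer: 2.86×10⁻⁶ / 1.24 = 2.306×10⁻⁶ mol.
Φ(unknown) = 2.20×10⁻⁶ / 2.306×10⁻⁶ = 0.95.

Φ = 0.95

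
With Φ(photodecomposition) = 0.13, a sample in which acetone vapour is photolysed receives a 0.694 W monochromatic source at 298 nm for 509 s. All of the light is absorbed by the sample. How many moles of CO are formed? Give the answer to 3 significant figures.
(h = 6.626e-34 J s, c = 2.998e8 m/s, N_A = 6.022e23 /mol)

Photon energy at 298 nm: hc/λ = (6.626e-34)(2.998e8)/(298e-9) = 6.666e-19 J.
Energy delivered: (0.694 W)(509 s) = 353.2 J.
Photons incident: 353.2 / 6.666e-19 = 5.299e20, i.e. 5.299e20/6.022e23 = 8.799e-4 mol.
Product: Φ × n_abs = 0.13 × 8.799e-4 = 1.144e-4 mol.

1.14e-4 mol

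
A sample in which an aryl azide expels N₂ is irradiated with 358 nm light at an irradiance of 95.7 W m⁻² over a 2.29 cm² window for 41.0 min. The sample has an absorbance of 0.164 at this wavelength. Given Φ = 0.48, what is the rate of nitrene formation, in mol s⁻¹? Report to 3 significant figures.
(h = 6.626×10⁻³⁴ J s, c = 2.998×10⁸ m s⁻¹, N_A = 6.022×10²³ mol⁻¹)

9.90×10⁻⁹ mol s⁻¹

Photon energy at 358 nm: hc/λ = (6.626×10⁻³⁴)(2.998×10⁸)/(358×10⁻⁹) = 5.549×10⁻¹⁹ J.
Energy delivered: (95.7 W m⁻²)(2.29×10⁻⁴ m²)(2460 s) = 53.91 J.
Photons incident: 53.91 / 5.549×10⁻¹⁹ = 9.715×10¹⁹, i.e. 9.715×10¹⁹/6.022×10²³ = 1.613×10⁻⁴ mol.
Fraction absorbed: 1 − 10^(−0.164) = 0.3145.
Photons absorbed: 0.3145 × 1.613×10⁻⁴ = 5.073×10⁻⁵ mol.
Product formed: 0.48 × 5.073×10⁻⁵ = 2.435×10⁻⁵ mol.
Rate: 2.435×10⁻⁵ / 2460 s = 9.90×10⁻⁹ mol s⁻¹.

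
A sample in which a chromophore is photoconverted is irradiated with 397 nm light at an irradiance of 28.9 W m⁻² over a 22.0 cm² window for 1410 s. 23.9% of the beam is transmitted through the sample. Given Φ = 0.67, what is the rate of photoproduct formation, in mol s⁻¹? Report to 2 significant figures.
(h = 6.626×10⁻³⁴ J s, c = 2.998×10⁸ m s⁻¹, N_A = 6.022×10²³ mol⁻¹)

Photon energy at 397 nm: hc/λ = (6.626×10⁻³⁴)(2.998×10⁸)/(397×10⁻⁹) = 5.004×10⁻¹⁹ J.
Energy delivered: (28.9 W m⁻²)(22.0×10⁻⁴ m²)(1410 s) = 89.65 J.
Photons incident: 89.65 / 5.004×10⁻¹⁹ = 1.792×10²⁰, i.e. 1.792×10²⁰/6.022×10²³ = 2.976×10⁻⁴ mol.
Fraction absorbed: 1 − 23.9/100 = 0.7610.
Photons absorbed: 0.7610 × 2.976×10⁻⁴ = 2.265×10⁻⁴ mol.
Product formed: 0.67 × 2.265×10⁻⁴ = 1.518×10⁻⁴ mol.
Rate: 1.518×10⁻⁴ / 1410 s = 1.1×10⁻⁷ mol s⁻¹.

1.1×10⁻⁷ mol s⁻¹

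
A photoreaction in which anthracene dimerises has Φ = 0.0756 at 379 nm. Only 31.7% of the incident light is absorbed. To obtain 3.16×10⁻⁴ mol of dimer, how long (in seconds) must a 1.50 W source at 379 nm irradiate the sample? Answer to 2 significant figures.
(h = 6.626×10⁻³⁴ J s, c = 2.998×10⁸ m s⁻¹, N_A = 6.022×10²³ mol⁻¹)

Photons that must be absorbed: 3.16×10⁻⁴ / 0.0756 = 0.004180 mol.
Incident photons needed: 0.004180 / 0.317 = 0.01319 mol.
Photon energy: hc/λ = 5.241×10⁻¹⁹ J; per mole, 3.156×10⁵ J mol⁻¹.
Energy required: 0.01319 × 3.156×10⁵ = 4163 J.
Time: 4163 J / 1.5 W = 2800 s.

t ≈ 2800 s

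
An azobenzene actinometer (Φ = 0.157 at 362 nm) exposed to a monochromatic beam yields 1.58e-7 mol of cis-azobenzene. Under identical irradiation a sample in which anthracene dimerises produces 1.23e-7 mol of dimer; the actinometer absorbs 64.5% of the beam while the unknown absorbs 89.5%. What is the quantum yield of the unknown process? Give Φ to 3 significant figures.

Φ = 0.0881

Photons absorbed by the actinometer: 1.58e-7 / 0.157 = 1.006e-6 mol.
Incident flux: 1.006e-6 / 0.645 = 1.560e-6 einstein.
Absorbed by unknown: 0.895 × 1.560e-6 = 1.396e-6 mol.
Φ(unknown) = 1.23e-7 / 1.396e-6 = 0.0881.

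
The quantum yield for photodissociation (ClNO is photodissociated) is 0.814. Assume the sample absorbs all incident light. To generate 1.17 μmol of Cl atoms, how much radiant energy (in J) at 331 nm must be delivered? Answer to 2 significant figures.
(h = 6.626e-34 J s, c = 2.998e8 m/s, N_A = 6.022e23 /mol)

0.52 J

Product: 1.17 μmol = 1.17e-6 mol.
Photons that must be absorbed: 1.17e-6 / 0.814 = 1.437e-6 mol.
Photon energy: hc/λ = 6.001e-19 J; per mole, 3.614e5 J mol⁻¹.
Energy required: 1.437e-6 × 3.614e5 = 0.52 J.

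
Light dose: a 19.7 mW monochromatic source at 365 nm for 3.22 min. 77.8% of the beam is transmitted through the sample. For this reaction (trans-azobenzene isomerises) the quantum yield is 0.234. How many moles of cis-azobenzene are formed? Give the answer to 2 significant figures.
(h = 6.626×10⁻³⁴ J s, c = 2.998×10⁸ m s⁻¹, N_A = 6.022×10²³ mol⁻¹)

6.0×10⁻⁷ mol

Photon energy at 365 nm: hc/λ = (6.626×10⁻³⁴)(2.998×10⁸)/(365×10⁻⁹) = 5.442×10⁻¹⁹ J.
Energy delivered: (19.7 mW)(193.2 s) = 3.806 J.
Photons incident: 3.806 / 5.442×10⁻¹⁹ = 6.994×10¹⁸, i.e. 6.994×10¹⁸/6.022×10²³ = 1.161×10⁻⁵ mol.
Fraction absorbed: 1 − 77.8/100 = 0.2220.
Photons absorbed: 0.2220 × 1.161×10⁻⁵ = 2.577×10⁻⁶ mol.
Product: Φ × n_abs = 0.234 × 2.577×10⁻⁶ = 6.030×10⁻⁷ mol.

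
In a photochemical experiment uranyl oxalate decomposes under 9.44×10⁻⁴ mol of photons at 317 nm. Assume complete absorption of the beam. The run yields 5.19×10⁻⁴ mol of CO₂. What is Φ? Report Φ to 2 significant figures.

Φ = 5.19×10⁻⁴ mol / 9.44×10⁻⁴ mol photons = 0.55.

Φ = 0.55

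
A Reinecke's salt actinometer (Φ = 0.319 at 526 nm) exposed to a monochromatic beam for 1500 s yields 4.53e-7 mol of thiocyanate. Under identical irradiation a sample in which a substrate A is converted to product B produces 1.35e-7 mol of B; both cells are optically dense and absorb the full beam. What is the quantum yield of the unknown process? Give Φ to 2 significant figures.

Photons absorbed by the actinometer: 4.53e-7 / 0.319 = 1.420e-6 mol.
Φ(unknown) = 1.35e-7 / 1.420e-6 = 0.095.

Φ = 0.095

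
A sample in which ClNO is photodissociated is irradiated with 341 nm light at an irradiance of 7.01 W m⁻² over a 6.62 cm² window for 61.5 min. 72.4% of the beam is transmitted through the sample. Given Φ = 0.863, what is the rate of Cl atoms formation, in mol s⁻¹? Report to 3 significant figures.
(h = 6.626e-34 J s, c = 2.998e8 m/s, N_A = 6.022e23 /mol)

Photon energy at 341 nm: hc/λ = (6.626e-34)(2.998e8)/(341e-9) = 5.825e-19 J.
Energy delivered: (7.01 W m⁻²)(6.62e-4 m²)(3690 s) = 17.12 J.
Photons incident: 17.12 / 5.825e-19 = 2.939e19, i.e. 2.939e19/6.022e23 = 4.880e-5 mol.
Fraction absorbed: 1 − 72.4/100 = 0.2760.
Photons absorbed: 0.2760 × 4.880e-5 = 1.347e-5 mol.
Product formed: 0.863 × 1.347e-5 = 1.162e-5 mol.
Rate: 1.162e-5 / 3690 s = 3.15e-9 mol s⁻¹.

3.15e-9 mol s⁻¹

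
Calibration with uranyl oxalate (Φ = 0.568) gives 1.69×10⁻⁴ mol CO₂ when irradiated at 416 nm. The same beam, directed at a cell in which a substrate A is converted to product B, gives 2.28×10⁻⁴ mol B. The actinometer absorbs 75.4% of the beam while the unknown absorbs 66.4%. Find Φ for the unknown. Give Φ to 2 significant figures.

Φ = 0.87

Photons absorbed by the actinometer: 1.69×10⁻⁴ / 0.568 = 2.975×10⁻⁴ mol.
Incident flux: 2.975×10⁻⁴ / 0.754 = 3.946×10⁻⁴ einstein.
Absorbed by unknown: 0.664 × 3.946×10⁻⁴ = 2.620×10⁻⁴ mol.
Φ(unknown) = 2.28×10⁻⁴ / 2.620×10⁻⁴ = 0.87.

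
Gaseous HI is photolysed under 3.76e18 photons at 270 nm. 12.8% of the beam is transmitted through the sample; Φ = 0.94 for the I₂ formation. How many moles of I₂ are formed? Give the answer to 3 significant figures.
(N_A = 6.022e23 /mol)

Moles of photons: 3.76e18 / 6.022e23 = 6.244e-6 mol.
Fraction absorbed: 1 − 12.8/100 = 0.8720.
Photons absorbed: 0.8720 × 6.244e-6 = 5.445e-6 mol.
Product: Φ × n_abs = 0.94 × 5.445e-6 = 5.118e-6 mol.

5.12e-6 mol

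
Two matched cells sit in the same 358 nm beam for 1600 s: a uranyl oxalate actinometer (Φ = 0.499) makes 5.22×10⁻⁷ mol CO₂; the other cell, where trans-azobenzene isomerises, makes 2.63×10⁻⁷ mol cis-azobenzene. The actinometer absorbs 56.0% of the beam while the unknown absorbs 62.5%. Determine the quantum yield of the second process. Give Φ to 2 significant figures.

Φ = 0.23

Photons absorbed by the actinometer: 5.22×10⁻⁷ / 0.499 = 1.046×10⁻⁶ mol.
Incident flux: 1.046×10⁻⁶ / 0.560 = 1.868×10⁻⁶ einstein.
Absorbed by unknown: 0.625 × 1.868×10⁻⁶ = 1.168×10⁻⁶ mol.
Φ(unknown) = 2.63×10⁻⁷ / 1.168×10⁻⁶ = 0.23.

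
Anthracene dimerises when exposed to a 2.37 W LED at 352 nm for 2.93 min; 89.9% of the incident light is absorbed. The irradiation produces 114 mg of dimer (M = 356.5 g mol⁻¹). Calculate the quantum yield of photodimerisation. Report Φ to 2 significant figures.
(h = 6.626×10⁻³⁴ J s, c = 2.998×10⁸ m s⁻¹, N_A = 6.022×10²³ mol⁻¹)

Φ = 0.29

Product: 114 mg / 356.5 g mol⁻¹ = 3.198×10⁻⁴ mol.
Photon energy at 352 nm: hc/λ = (6.626×10⁻³⁴)(2.998×10⁸)/(352×10⁻⁹) = 5.643×10⁻¹⁹ J.
Energy delivered: (2.37 W)(175.8 s) = 416.6 J.
Photons incident: 416.6 / 5.643×10⁻¹⁹ = 7.383×10²⁰, i.e. 7.383×10²⁰/6.022×10²³ = 0.001226 mol.
Photons absorbed: 0.899 × 0.001226 = 0.001102 mol.
Φ = 3.198×10⁻⁴ mol / 0.001102 mol photons = 0.29.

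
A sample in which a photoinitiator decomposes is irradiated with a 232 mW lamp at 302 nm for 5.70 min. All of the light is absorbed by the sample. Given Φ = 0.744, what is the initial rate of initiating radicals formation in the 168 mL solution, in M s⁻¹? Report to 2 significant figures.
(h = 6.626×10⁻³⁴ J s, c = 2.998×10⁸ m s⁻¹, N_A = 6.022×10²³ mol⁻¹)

Photon energy at 302 nm: hc/λ = (6.626×10⁻³⁴)(2.998×10⁸)/(302×10⁻⁹) = 6.578×10⁻¹⁹ J.
Energy delivered: (232 mW)(342 s) = 79.34 J.
Photons incident: 79.34 / 6.578×10⁻¹⁹ = 1.206×10²⁰, i.e. 1.206×10²⁰/6.022×10²³ = 2.003×10⁻⁴ mol.
Product formed: 0.744 × 2.003×10⁻⁴ = 1.490×10⁻⁴ mol.
Rate: 1.490×10⁻⁴ mol / (342 s × 0.168 L) = 2.6×10⁻⁶ M s⁻¹.

2.6×10⁻⁶ M s⁻¹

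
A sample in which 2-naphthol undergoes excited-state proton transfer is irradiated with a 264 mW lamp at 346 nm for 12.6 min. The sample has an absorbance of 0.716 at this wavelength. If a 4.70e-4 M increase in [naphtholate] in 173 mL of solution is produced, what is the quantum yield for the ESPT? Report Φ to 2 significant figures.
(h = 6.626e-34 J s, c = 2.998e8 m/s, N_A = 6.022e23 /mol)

Φ = 0.17

Product: (4.70e-4 M)(0.173 L) = 8.131e-5 mol.
Photon energy at 346 nm: hc/λ = (6.626e-34)(2.998e8)/(346e-9) = 5.741e-19 J.
Energy delivered: (264 mW)(756 s) = 199.6 J.
Photons incident: 199.6 / 5.741e-19 = 3.477e20, i.e. 3.477e20/6.022e23 = 5.774e-4 mol.
Fraction absorbed: 1 − 10^(−0.716) = 0.8077.
Photons absorbed: 0.8077 × 5.774e-4 = 4.664e-4 mol.
Φ = 8.131e-5 mol / 4.664e-4 mol photons = 0.17.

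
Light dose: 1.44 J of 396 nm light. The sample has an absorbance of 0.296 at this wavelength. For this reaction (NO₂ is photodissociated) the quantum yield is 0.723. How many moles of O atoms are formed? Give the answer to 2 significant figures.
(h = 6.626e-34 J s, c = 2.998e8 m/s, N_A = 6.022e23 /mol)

Photon energy at 396 nm: hc/λ = (6.626e-34)(2.998e8)/(396e-9) = 5.016e-19 J.
Photons incident: 1.44 / 5.016e-19 = 2.871e18, i.e. 2.871e18/6.022e23 = 4.768e-6 mol.
Fraction absorbed: 1 − 10^(−0.296) = 0.4942.
Photons absorbed: 0.4942 × 4.768e-6 = 2.356e-6 mol.
Product: Φ × n_abs = 0.723 × 2.356e-6 = 1.703e-6 mol.

1.7e-6 mol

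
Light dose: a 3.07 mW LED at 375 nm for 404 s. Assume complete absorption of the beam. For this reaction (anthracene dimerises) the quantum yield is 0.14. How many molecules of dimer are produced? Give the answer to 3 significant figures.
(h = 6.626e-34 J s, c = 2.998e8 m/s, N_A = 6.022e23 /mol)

Photon energy at 375 nm: hc/λ = (6.626e-34)(2.998e8)/(375e-9) = 5.297e-19 J.
Energy delivered: (3.07 mW)(404 s) = 1.240 J.
Photons incident: 1.240 / 5.297e-19 = 2.341e18, i.e. 2.341e18/6.022e23 = 3.887e-6 mol.
Product: Φ × n_abs = 0.14 × 3.887e-6 = 5.442e-7 mol.
As a count: 5.442e-7 × 6.022e23 = 3.28e17.

3.28e17 molecules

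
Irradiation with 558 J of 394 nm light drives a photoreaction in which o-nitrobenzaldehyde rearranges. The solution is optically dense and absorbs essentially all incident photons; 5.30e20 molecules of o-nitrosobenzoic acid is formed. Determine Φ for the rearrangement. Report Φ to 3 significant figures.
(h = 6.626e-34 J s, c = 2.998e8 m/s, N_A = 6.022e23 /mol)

Φ = 0.479

Product: 5.30e20 / 6.022e23 = 8.801e-4 mol.
Photon energy at 394 nm: hc/λ = (6.626e-34)(2.998e8)/(394e-9) = 5.042e-19 J.
Photons incident: 558 / 5.042e-19 = 1.107e21, i.e. 1.107e21/6.022e23 = 0.001838 mol.
Φ = 8.801e-4 mol / 0.001838 mol photons = 0.479.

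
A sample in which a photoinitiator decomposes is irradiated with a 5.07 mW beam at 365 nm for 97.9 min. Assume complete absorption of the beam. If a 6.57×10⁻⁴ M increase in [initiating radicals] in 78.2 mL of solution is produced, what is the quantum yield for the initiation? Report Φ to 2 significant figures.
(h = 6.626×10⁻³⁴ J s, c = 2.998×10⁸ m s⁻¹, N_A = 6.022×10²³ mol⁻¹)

Product: (6.57×10⁻⁴ M)(0.0782 L) = 5.138×10⁻⁵ mol.
Photon energy at 365 nm: hc/λ = (6.626×10⁻³⁴)(2.998×10⁸)/(365×10⁻⁹) = 5.442×10⁻¹⁹ J.
Energy delivered: (5.07 mW)(5874 s) = 29.78 J.
Photons incident: 29.78 / 5.442×10⁻¹⁹ = 5.472×10¹⁹, i.e. 5.472×10¹⁹/6.022×10²³ = 9.087×10⁻⁵ mol.
Φ = 5.138×10⁻⁵ mol / 9.087×10⁻⁵ mol photons = 0.57.

Φ = 0.57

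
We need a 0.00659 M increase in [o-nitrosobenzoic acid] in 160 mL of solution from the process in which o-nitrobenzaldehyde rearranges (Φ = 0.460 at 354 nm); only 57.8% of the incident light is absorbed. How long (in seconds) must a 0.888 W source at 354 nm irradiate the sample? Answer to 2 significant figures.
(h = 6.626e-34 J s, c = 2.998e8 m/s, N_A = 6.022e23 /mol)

t ≈ 1500 s

Product: (0.00659 M)(0.16 L) = 0.001054 mol.
Photons that must be absorbed: 0.001054 / 0.460 = 0.002291 mol.
Incident photons needed: 0.002291 / 0.578 = 0.003964 mol.
Photon energy: hc/λ = 5.612e-19 J; per mole, 3.380e5 J mol⁻¹.
Energy required: 0.003964 × 3.380e5 = 1340 J.
Time: 1340 J / 0.888 W = 1500 s.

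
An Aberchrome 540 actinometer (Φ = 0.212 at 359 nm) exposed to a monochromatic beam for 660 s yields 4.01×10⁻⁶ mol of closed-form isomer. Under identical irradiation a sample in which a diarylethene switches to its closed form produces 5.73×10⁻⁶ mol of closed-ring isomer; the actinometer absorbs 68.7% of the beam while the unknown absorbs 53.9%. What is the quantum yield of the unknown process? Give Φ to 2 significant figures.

Photons absorbed by the actinometer: 4.01×10⁻⁶ / 0.212 = 1.892×10⁻⁵ mol.
Incident flux: 1.892×10⁻⁵ / 0.687 = 2.754×10⁻⁵ einstein.
Absorbed by unknown: 0.539 × 2.754×10⁻⁵ = 1.484×10⁻⁵ mol.
Φ(unknown) = 5.73×10⁻⁶ / 1.484×10⁻⁵ = 0.39.

Φ = 0.39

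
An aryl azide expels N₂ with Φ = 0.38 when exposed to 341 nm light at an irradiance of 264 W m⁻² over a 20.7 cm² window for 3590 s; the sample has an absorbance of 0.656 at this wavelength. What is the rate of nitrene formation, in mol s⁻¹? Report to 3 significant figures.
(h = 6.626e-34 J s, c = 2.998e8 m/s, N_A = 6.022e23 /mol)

4.61e-7 mol s⁻¹

Photon energy at 341 nm: hc/λ = (6.626e-34)(2.998e8)/(341e-9) = 5.825e-19 J.
Energy delivered: (264 W m⁻²)(20.7e-4 m²)(3590 s) = 1962 J.
Photons incident: 1962 / 5.825e-19 = 3.368e21, i.e. 3.368e21/6.022e23 = 0.005593 mol.
Fraction absorbed: 1 − 10^(−0.656) = 0.7792.
Photons absorbed: 0.7792 × 0.005593 = 0.004358 mol.
Product formed: 0.38 × 0.004358 = 0.001656 mol.
Rate: 0.001656 / 3590 s = 4.61e-7 mol s⁻¹.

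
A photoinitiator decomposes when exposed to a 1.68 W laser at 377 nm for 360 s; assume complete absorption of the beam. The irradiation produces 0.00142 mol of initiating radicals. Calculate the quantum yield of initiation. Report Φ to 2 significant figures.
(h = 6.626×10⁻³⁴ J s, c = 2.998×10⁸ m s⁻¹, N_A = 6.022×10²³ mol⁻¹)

Φ = 0.75

Photon energy at 377 nm: hc/λ = (6.626×10⁻³⁴)(2.998×10⁸)/(377×10⁻⁹) = 5.269×10⁻¹⁹ J.
Energy delivered: (1.68 W)(360 s) = 604.8 J.
Photons incident: 604.8 / 5.269×10⁻¹⁹ = 1.148×10²¹, i.e. 1.148×10²¹/6.022×10²³ = 0.001906 mol.
Φ = 0.00142 mol / 0.001906 mol photons = 0.75.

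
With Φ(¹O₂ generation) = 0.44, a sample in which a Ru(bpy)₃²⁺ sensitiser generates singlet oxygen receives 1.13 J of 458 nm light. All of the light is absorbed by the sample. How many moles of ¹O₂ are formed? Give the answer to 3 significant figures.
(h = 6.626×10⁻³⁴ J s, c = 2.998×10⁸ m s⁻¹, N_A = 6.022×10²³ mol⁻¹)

1.90×10⁻⁶ mol

Photon energy at 458 nm: hc/λ = (6.626×10⁻³⁴)(2.998×10⁸)/(458×10⁻⁹) = 4.337×10⁻¹⁹ J.
Photons incident: 1.13 / 4.337×10⁻¹⁹ = 2.605×10¹⁸, i.e. 2.605×10¹⁸/6.022×10²³ = 4.326×10⁻⁶ mol.
Product: Φ × n_abs = 0.44 × 4.326×10⁻⁶ = 1.903×10⁻⁶ mol.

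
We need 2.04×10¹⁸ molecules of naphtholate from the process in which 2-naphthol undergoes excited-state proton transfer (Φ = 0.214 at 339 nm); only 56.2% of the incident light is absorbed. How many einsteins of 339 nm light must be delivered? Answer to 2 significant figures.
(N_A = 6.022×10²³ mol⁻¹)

Product: 2.04×10¹⁸ / 6.022×10²³ = 3.388×10⁻⁶ mol.
Photons that must be absorbed: 3.388×10⁻⁶ / 0.214 = 1.583×10⁻⁵ mol.
Incident photons needed: 1.583×10⁻⁵ / 0.562 = 2.817×10⁻⁵ mol.

2.8×10⁻⁵ einstein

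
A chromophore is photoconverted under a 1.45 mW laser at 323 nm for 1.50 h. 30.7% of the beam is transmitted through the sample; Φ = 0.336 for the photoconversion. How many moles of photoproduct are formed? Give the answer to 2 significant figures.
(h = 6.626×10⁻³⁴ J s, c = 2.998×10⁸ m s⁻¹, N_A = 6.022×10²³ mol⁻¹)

4.9×10⁻⁶ mol

Photon energy at 323 nm: hc/λ = (6.626×10⁻³⁴)(2.998×10⁸)/(323×10⁻⁹) = 6.150×10⁻¹⁹ J.
Energy delivered: (1.45 mW)(5400 s) = 7.830 J.
Photons incident: 7.830 / 6.150×10⁻¹⁹ = 1.273×10¹⁹, i.e. 1.273×10¹⁹/6.022×10²³ = 2.114×10⁻⁵ mol.
Fraction absorbed: 1 − 30.7/100 = 0.6930.
Photons absorbed: 0.6930 × 2.114×10⁻⁵ = 1.465×10⁻⁵ mol.
Product: Φ × n_abs = 0.336 × 1.465×10⁻⁵ = 4.922×10⁻⁶ mol.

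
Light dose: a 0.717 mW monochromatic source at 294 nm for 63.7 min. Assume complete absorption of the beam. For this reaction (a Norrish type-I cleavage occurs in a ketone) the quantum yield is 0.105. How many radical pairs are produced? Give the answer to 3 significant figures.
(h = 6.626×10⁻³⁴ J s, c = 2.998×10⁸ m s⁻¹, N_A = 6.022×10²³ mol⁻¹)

Photon energy at 294 nm: hc/λ = (6.626×10⁻³⁴)(2.998×10⁸)/(294×10⁻⁹) = 6.757×10⁻¹⁹ J.
Energy delivered: (0.717 mW)(3822 s) = 2.740 J.
Photons incident: 2.740 / 6.757×10⁻¹⁹ = 4.055×10¹⁸, i.e. 4.055×10¹⁸/6.022×10²³ = 6.734×10⁻⁶ mol.
Product: Φ × n_abs = 0.105 × 6.734×10⁻⁶ = 7.071×10⁻⁷ mol.
As a count: 7.071×10⁻⁷ × 6.022×10²³ = 4.26×10¹⁷.

4.26×10¹⁷ radical pairs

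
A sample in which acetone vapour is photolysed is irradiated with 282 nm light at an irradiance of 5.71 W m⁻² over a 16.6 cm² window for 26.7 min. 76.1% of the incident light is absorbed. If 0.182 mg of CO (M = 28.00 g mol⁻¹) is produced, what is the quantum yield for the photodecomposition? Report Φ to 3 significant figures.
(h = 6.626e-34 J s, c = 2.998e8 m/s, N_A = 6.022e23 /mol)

Φ = 0.239

Product: 0.182 mg / 28.00 g mol⁻¹ = 6.500e-6 mol.
Photon energy at 282 nm: hc/λ = (6.626e-34)(2.998e8)/(282e-9) = 7.044e-19 J.
Energy delivered: (5.71 W m⁻²)(16.6e-4 m²)(1602 s) = 15.18 J.
Photons incident: 15.18 / 7.044e-19 = 2.155e19, i.e. 2.155e19/6.022e23 = 3.579e-5 mol.
Photons absorbed: 0.761 × 3.579e-5 = 2.724e-5 mol.
Φ = 6.500e-6 mol / 2.724e-5 mol photons = 0.239.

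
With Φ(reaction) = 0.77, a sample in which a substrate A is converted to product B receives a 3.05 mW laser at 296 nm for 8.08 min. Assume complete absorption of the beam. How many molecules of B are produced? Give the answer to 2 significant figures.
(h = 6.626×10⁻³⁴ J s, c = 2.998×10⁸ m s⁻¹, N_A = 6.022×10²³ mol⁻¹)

Photon energy at 296 nm: hc/λ = (6.626×10⁻³⁴)(2.998×10⁸)/(296×10⁻⁹) = 6.711×10⁻¹⁹ J.
Energy delivered: (3.05 mW)(484.8 s) = 1.479 J.
Photons incident: 1.479 / 6.711×10⁻¹⁹ = 2.204×10¹⁸, i.e. 2.204×10¹⁸/6.022×10²³ = 3.660×10⁻⁶ mol.
Product: Φ × n_abs = 0.77 × 3.660×10⁻⁶ = 2.818×10⁻⁶ mol.
As a count: 2.818×10⁻⁶ × 6.022×10²³ = 1.7×10¹⁸.

1.7×10¹⁸ molecules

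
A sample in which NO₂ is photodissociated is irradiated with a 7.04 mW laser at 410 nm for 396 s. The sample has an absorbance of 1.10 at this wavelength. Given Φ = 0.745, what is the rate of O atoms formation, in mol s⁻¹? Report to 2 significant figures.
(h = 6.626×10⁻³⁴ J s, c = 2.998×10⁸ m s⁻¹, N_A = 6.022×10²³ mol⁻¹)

Photon energy at 410 nm: hc/λ = (6.626×10⁻³⁴)(2.998×10⁸)/(410×10⁻⁹) = 4.845×10⁻¹⁹ J.
Energy delivered: (7.04 mW)(396 s) = 2.788 J.
Photons incident: 2.788 / 4.845×10⁻¹⁹ = 5.754×10¹⁸, i.e. 5.754×10¹⁸/6.022×10²³ = 9.555×10⁻⁶ mol.
Fraction absorbed: 1 − 10^(−1.10) = 0.9206.
Photons absorbed: 0.9206 × 9.555×10⁻⁶ = 8.796×10⁻⁶ mol.
Product formed: 0.745 × 8.796×10⁻⁶ = 6.553×10⁻⁶ mol.
Rate: 6.553×10⁻⁶ / 396 s = 1.7×10⁻⁸ mol s⁻¹.

1.7×10⁻⁸ mol s⁻¹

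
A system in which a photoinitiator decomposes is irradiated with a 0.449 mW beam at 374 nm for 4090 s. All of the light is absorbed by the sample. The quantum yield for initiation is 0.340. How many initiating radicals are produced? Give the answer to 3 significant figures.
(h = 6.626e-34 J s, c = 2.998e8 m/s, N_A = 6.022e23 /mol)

1.18e18 initiating radicals

Photon energy at 374 nm: hc/λ = (6.626e-34)(2.998e8)/(374e-9) = 5.311e-19 J.
Energy delivered: (0.449 mW)(4090 s) = 1.836 J.
Photons incident: 1.836 / 5.311e-19 = 3.457e18, i.e. 3.457e18/6.022e23 = 5.741e-6 mol.
Product: Φ × n_abs = 0.340 × 5.741e-6 = 1.952e-6 mol.
As a count: 1.952e-6 × 6.022e23 = 1.18e18.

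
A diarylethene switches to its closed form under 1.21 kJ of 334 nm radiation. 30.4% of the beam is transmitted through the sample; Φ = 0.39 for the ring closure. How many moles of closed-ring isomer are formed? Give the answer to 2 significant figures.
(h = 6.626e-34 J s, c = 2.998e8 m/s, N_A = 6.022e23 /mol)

Photon energy at 334 nm: hc/λ = (6.626e-34)(2.998e8)/(334e-9) = 5.948e-19 J.
Incident energy: 1.21 kJ = 1210 J.
Photons incident: 1210 / 5.948e-19 = 2.034e21, i.e. 2.034e21/6.022e23 = 0.003378 mol.
Fraction absorbed: 1 − 30.4/100 = 0.6960.
Photons absorbed: 0.6960 × 0.003378 = 0.002351 mol.
Product: Φ × n_abs = 0.39 × 0.002351 = 9.169e-4 mol.

9.2e-4 mol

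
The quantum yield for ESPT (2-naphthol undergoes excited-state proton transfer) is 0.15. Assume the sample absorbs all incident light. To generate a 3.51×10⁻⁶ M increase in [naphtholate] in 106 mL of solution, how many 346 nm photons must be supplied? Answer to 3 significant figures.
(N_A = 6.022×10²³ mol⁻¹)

Product: (3.51×10⁻⁶ M)(0.106 L) = 3.721×10⁻⁷ mol.
Photons that must be absorbed: 3.721×10⁻⁷ / 0.15 = 2.481×10⁻⁶ mol.
Photon count: 2.481×10⁻⁶ × 6.022×10²³ = 1.49×10¹⁸.

1.49×10¹⁸ photons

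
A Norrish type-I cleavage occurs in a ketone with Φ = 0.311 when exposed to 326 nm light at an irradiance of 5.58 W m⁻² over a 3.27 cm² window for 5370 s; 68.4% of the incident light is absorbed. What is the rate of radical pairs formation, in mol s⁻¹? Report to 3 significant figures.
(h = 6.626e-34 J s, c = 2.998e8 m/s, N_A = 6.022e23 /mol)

1.06e-9 mol s⁻¹

Photon energy at 326 nm: hc/λ = (6.626e-34)(2.998e8)/(326e-9) = 6.093e-19 J.
Energy delivered: (5.58 W m⁻²)(3.27e-4 m²)(5370 s) = 9.798 J.
Photons incident: 9.798 / 6.093e-19 = 1.608e19, i.e. 1.608e19/6.022e23 = 2.670e-5 mol.
Photons absorbed: 0.684 × 2.670e-5 = 1.826e-5 mol.
Product formed: 0.311 × 1.826e-5 = 5.679e-6 mol.
Rate: 5.679e-6 / 5370 s = 1.06e-9 mol s⁻¹.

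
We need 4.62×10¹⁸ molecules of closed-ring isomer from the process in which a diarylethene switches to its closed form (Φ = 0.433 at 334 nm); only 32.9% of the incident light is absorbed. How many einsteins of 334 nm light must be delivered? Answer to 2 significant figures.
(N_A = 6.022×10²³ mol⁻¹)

Product: 4.62×10¹⁸ / 6.022×10²³ = 7.672×10⁻⁶ mol.
Photons that must be absorbed: 7.672×10⁻⁶ / 0.433 = 1.772×10⁻⁵ mol.
Incident photons needed: 1.772×10⁻⁵ / 0.329 = 5.386×10⁻⁵ mol.

5.4×10⁻⁵ einstein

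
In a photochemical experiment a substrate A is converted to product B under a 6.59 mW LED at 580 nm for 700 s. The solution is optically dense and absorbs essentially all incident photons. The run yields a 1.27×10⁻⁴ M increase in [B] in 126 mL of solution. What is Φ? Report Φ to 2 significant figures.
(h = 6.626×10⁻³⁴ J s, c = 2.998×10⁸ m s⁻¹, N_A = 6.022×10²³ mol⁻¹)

Product: (1.27×10⁻⁴ M)(0.126 L) = 1.600×10⁻⁵ mol.
Photon energy at 580 nm: hc/λ = (6.626×10⁻³⁴)(2.998×10⁸)/(580×10⁻⁹) = 3.425×10⁻¹⁹ J.
Energy delivered: (6.59 mW)(700 s) = 4.613 J.
Photons incident: 4.613 / 3.425×10⁻¹⁹ = 1.347×10¹⁹, i.e. 1.347×10¹⁹/6.022×10²³ = 2.237×10⁻⁵ mol.
Φ = 1.600×10⁻⁵ mol / 2.237×10⁻⁵ mol photons = 0.72.

Φ = 0.72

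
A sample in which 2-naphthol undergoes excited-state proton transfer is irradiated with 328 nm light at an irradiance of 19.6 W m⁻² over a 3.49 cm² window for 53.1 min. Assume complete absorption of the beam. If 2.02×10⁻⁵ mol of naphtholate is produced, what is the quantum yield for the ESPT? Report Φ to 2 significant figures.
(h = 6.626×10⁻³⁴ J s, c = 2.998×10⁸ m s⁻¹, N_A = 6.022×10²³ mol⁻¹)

Φ = 0.34

Photon energy at 328 nm: hc/λ = (6.626×10⁻³⁴)(2.998×10⁸)/(328×10⁻⁹) = 6.056×10⁻¹⁹ J.
Energy delivered: (19.6 W m⁻²)(3.49×10⁻⁴ m²)(3186 s) = 21.79 J.
Photons incident: 21.79 / 6.056×10⁻¹⁹ = 3.598×10¹⁹, i.e. 3.598×10¹⁹/6.022×10²³ = 5.975×10⁻⁵ mol.
Φ = 2.02×10⁻⁵ mol / 5.975×10⁻⁵ mol photons = 0.34.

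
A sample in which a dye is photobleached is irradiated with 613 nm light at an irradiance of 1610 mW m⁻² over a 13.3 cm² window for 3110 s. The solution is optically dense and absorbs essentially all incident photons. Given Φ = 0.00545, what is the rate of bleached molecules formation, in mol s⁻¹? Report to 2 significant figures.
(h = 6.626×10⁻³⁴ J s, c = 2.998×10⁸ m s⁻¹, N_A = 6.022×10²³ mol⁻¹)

6.0×10⁻¹¹ mol s⁻¹

Photon energy at 613 nm: hc/λ = (6.626×10⁻³⁴)(2.998×10⁸)/(613×10⁻⁹) = 3.241×10⁻¹⁹ J.
Energy delivered: (1610 mW m⁻²)(13.3×10⁻⁴ m²)(3110 s) = 6.659 J.
Photons incident: 6.659 / 3.241×10⁻¹⁹ = 2.055×10¹⁹, i.e. 2.055×10¹⁹/6.022×10²³ = 3.412×10⁻⁵ mol.
Product formed: 0.00545 × 3.412×10⁻⁵ = 1.860×10⁻⁷ mol.
Rate: 1.860×10⁻⁷ / 3110 s = 6.0×10⁻¹¹ mol s⁻¹.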